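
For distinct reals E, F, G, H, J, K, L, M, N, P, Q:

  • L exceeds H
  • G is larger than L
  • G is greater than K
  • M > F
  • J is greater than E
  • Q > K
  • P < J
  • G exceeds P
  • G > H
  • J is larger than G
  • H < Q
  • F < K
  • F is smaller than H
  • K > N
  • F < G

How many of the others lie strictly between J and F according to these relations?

4

Chaining upward from F reaches: H, K, Q, L, M, G.
Chaining downward from J reaches: N, H, K, P, L, G, E.
Strictly between F and J are those in both lists: H, K, L, G — 4 elements.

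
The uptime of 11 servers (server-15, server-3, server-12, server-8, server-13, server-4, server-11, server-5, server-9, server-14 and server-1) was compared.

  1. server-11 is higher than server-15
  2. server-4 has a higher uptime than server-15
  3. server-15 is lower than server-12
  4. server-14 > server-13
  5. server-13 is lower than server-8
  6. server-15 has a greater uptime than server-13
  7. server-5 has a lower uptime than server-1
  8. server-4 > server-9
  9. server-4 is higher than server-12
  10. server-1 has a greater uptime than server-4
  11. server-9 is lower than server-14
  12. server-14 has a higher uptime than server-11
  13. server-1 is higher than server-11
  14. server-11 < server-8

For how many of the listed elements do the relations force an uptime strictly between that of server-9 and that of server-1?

The relations place server-9 below server-1. An element lies strictly between them when it is forced above server-9 and also forced below server-1.
Above server-9: {server-14, server-4}. Below server-1: {server-13, server-15, server-11, server-12, server-5, server-4}.
Intersection: {server-4} — 1.

1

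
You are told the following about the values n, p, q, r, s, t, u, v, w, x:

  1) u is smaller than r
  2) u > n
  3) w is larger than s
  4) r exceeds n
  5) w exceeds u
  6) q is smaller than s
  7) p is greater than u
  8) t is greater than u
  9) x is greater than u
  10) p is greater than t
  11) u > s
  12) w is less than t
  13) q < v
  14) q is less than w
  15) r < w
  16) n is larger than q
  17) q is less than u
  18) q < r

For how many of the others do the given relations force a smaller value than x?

The elements the relations force below x are q, s, n, u — no chain reaches any other.
That is 4.

4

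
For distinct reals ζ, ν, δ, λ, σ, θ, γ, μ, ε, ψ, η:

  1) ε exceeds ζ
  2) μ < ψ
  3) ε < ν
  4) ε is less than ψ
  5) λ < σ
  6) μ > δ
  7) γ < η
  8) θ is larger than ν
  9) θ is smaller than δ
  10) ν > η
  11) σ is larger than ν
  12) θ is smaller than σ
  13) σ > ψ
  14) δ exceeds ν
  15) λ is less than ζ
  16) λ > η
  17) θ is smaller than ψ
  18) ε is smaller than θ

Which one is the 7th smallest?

Chaining the given pairs: γ < η < λ < ζ < ε < ν < θ < δ < μ < ψ < σ.
The 7th smallest is θ.

θ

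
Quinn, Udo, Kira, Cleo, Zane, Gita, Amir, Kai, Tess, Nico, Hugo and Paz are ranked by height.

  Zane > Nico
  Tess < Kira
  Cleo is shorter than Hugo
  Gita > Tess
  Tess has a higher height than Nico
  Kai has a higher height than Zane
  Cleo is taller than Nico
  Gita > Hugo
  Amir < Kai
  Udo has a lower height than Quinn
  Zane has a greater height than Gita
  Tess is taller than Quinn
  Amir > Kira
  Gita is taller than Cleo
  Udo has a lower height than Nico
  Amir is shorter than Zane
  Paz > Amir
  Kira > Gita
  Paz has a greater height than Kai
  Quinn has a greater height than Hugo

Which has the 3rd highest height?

The consecutive relations fix a unique order: Udo < Nico < Cleo < Hugo < Quinn < Tess < Gita < Kira < Amir < Zane < Kai < Paz.
Counting 3 from the largest end gives Zane.

Zane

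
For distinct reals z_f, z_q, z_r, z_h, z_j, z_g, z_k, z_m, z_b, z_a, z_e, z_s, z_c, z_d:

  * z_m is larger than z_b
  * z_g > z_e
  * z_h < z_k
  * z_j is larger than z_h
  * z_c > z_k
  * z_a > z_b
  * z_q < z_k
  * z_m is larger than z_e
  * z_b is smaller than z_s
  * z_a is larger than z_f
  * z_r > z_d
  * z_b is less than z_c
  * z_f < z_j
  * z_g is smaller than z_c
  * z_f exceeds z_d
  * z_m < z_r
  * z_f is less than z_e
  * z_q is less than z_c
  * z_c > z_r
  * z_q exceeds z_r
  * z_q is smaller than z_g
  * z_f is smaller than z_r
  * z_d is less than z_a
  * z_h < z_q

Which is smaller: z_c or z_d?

z_d

z_d < z_f and z_f < z_e give z_d < z_e.
Then z_e < z_m extends the chain to z_m.
Then z_m < z_r extends the chain to z_r.
With z_r < z_q: z_d < z_f < z_e < z_m < z_r < z_q.
With z_q < z_k: z_d < z_f < z_e < z_m < z_r < z_q < z_k.
With z_k < z_c: z_d < z_f < z_e < z_m < z_r < z_q < z_k < z_c.
So z_d < z_c; z_d is the smaller of the two.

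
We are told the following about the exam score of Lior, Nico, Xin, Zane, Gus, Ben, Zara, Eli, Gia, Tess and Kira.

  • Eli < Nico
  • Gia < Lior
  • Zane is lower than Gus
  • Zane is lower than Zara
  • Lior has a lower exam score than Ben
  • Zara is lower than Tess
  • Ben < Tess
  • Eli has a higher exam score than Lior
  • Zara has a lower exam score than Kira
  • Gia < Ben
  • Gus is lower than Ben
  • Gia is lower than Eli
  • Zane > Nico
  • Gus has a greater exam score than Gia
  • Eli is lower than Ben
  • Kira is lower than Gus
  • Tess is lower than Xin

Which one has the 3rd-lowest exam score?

Eli

Piecing the relations together gives one ordering: Gia < Lior < Eli < Nico < Zane < Zara < Kira < Gus < Ben < Tess < Xin.
Counting 3 from the smallest end gives Eli.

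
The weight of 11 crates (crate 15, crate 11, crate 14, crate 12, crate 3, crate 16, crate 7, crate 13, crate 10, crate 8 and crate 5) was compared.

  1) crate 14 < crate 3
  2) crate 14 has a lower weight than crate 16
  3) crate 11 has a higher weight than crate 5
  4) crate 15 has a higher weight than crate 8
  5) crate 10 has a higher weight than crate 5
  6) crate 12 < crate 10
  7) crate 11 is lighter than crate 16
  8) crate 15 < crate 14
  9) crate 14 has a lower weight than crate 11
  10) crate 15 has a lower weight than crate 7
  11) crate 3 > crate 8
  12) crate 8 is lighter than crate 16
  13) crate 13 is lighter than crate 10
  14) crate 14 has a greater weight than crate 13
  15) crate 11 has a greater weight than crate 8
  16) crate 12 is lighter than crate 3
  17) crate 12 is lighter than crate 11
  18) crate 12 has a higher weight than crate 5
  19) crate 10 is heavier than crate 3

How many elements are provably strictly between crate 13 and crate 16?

2

The relations place crate 13 below crate 16. An element lies strictly between them when it is forced above crate 13 and also forced below crate 16.
Above crate 13: {crate 14, crate 11, crate 3, crate 10}. Below crate 16: {crate 5, crate 8, crate 12, crate 15, crate 14, crate 11}.
Intersection: {crate 14, crate 11} — 2.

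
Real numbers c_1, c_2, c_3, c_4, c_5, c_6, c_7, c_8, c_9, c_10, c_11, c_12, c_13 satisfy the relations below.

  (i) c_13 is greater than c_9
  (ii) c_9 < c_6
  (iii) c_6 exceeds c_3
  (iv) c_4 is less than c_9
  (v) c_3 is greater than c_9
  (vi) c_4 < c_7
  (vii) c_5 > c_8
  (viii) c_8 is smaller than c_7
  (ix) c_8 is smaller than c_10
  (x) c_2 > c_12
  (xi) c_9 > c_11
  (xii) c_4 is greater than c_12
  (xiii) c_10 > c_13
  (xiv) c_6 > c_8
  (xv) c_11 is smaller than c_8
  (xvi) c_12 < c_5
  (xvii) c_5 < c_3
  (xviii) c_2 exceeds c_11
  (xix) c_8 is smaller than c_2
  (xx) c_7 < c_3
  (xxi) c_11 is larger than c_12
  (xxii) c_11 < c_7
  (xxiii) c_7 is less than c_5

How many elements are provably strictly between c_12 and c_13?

3

The relations place c_12 below c_13. An element lies strictly between them when it is forced above c_12 and also forced below c_13.
Above c_12: {c_11, c_8, c_4, c_7, c_5, c_9, c_3, c_2, c_10, c_6}. Below c_13: {c_11, c_4, c_9}.
Intersection: {c_11, c_4, c_9} — 3.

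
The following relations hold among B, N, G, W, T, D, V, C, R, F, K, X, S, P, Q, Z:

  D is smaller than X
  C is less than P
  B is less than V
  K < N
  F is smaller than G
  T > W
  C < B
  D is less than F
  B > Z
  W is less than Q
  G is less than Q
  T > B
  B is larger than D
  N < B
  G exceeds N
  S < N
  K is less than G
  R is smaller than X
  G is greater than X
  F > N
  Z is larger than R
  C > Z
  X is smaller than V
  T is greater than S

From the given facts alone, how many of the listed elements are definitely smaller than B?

7

The elements the relations force below B are R, D, Z, K, S, C, N — no chain reaches any other.
That is 7.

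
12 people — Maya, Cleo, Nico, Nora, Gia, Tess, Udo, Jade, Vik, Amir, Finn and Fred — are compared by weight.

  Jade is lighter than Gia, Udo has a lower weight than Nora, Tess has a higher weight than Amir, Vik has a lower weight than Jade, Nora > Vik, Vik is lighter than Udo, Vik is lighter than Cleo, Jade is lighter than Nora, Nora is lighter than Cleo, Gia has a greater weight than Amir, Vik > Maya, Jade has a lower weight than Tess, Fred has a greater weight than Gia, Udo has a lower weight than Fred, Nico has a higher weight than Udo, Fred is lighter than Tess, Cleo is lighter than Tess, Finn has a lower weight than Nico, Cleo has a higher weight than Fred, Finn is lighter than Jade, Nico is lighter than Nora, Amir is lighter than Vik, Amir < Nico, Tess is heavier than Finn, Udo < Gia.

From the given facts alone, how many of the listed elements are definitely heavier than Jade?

5

The elements the relations force above Jade are Gia, Fred, Nora, Cleo, Tess — no chain reaches any other.
That is 5.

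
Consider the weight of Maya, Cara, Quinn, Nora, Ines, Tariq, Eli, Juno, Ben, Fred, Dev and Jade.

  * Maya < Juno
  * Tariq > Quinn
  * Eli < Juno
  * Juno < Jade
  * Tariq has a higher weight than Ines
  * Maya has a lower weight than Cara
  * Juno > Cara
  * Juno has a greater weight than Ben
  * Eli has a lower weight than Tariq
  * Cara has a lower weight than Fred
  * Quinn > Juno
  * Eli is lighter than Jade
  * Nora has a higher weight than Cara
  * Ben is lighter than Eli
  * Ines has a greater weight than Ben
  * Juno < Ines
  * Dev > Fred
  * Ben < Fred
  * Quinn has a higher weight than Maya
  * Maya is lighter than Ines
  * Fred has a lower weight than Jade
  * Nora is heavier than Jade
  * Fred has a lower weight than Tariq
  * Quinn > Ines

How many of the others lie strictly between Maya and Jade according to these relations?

3

Chaining upward from Maya reaches: Cara, Fred, Juno, Dev, Ines, Quinn, Tariq, Nora.
Chaining downward from Jade reaches: Ben, Cara, Eli, Fred, Juno.
Strictly between Maya and Jade are those in both lists: Cara, Fred, Juno — 3 elements.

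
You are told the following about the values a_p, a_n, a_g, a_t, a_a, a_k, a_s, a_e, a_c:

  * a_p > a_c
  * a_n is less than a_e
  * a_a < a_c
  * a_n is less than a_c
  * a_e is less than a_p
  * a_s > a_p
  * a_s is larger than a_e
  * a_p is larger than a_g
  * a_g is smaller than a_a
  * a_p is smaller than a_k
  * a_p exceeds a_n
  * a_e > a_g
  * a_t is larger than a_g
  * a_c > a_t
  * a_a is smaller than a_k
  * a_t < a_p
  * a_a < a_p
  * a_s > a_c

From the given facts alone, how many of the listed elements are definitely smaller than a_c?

4

The elements the relations force below a_c are a_g, a_t, a_n, a_a — no chain reaches any other.
That is 4.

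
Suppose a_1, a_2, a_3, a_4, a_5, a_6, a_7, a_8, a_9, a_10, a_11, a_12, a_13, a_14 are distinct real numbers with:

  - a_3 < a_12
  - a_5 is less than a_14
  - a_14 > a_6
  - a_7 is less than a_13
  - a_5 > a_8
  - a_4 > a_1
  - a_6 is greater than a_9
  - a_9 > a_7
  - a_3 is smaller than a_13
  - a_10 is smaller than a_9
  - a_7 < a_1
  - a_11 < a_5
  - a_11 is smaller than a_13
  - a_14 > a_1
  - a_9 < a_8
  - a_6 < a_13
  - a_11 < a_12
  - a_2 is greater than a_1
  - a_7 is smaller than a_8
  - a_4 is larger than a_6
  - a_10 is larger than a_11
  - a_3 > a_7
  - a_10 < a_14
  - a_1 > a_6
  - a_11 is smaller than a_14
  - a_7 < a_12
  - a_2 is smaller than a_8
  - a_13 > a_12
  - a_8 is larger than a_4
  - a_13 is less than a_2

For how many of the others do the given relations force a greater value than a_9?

8

From a_9 the given relations immediately reach a_6, a_8.
From those, a_1, a_13, a_4, a_5, a_14 — 7 in total.
From those, a_2 — 8 in total.
Nothing else is reachable above a_9; 8 in all.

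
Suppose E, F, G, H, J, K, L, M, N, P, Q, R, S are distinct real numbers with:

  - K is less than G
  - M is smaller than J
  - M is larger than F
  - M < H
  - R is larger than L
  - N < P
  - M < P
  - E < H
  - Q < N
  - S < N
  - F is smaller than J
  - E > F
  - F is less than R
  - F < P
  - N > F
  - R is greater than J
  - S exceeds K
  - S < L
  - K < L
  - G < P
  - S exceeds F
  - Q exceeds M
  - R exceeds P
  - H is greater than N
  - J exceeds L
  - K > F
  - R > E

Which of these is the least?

Chaining upward from F: directly above it, K, S, M, E, N, J, P, R; then Q, G, H, L.
That covers every other element, and nothing is given below F, so F is the least.

F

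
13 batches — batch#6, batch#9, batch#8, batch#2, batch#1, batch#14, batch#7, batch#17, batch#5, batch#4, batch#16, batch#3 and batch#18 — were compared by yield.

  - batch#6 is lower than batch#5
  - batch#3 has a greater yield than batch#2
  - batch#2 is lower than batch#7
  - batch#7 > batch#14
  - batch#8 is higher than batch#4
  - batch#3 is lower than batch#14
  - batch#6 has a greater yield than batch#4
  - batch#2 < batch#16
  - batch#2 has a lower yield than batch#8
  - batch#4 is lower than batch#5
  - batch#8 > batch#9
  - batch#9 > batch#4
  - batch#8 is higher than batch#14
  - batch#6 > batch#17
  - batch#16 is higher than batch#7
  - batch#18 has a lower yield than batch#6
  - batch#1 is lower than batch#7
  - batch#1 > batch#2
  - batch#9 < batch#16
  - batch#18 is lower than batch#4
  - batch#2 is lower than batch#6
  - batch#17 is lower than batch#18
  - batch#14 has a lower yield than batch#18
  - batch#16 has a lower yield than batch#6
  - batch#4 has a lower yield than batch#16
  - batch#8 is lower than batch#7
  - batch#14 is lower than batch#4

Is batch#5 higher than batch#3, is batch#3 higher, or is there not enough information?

batch#3 < batch#14 and batch#14 < batch#18 give batch#3 < batch#18.
Then batch#18 < batch#4 extends the chain to batch#4.
Then batch#4 < batch#9 extends the chain to batch#9.
Then batch#9 < batch#8 extends the chain to batch#8.
With batch#8 < batch#7: batch#3 < batch#14 < batch#18 < batch#4 < batch#9 < batch#8 < batch#7.
With batch#7 < batch#16: batch#3 < batch#14 < batch#18 < batch#4 < batch#9 < batch#8 < batch#7 < batch#16.
Then batch#16 < batch#6 extends the chain to batch#6.
With batch#6 < batch#5: batch#3 < batch#14 < batch#18 < batch#4 < batch#9 < batch#8 < batch#7 < batch#16 < batch#6 < batch#5.
So batch#5 is higher.

batch#5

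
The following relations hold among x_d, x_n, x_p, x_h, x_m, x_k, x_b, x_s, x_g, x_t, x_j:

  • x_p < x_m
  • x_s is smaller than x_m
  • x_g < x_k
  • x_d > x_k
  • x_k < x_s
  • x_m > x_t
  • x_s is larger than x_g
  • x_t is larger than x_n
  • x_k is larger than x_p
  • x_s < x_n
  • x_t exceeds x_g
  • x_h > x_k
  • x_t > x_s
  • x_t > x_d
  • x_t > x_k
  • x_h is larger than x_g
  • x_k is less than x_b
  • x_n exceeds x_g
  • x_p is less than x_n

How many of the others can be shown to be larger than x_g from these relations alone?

8

The elements the relations force above x_g are x_k, x_h, x_s, x_d, x_n, x_t, x_b, x_m — no chain reaches any other.
That is 8.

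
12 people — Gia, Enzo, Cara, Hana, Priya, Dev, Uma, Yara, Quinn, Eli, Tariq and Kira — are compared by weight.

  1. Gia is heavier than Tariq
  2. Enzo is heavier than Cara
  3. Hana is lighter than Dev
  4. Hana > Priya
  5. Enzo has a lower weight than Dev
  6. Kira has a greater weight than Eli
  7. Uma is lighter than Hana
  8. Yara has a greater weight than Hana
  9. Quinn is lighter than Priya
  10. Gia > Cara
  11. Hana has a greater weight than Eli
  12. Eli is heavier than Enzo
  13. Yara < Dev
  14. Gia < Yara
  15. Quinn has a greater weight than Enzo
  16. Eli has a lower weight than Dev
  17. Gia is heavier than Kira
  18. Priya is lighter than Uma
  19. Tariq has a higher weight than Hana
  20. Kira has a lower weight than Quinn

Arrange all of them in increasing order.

Each adjacent pair is fixed by a given relation: Cara < Enzo; Enzo < Eli; Eli < Kira; Kira < Quinn; Quinn < Priya; Priya < Uma; Uma < Hana; Hana < Tariq; Tariq < Gia; Gia < Yara; Yara < Dev. Chaining them end to end gives the full order.

Cara < Enzo < Eli < Kira < Quinn < Priya < Uma < Hana < Tariq < Gia < Yara < Dev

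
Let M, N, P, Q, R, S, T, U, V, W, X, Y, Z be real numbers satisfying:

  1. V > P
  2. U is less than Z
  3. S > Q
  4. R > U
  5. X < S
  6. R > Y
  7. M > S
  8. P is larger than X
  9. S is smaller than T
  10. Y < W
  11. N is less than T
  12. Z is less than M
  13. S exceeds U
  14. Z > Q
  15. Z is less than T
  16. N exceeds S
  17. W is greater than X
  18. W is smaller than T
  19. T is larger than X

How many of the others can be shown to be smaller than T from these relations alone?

8

The elements the relations force below T are X, Q, U, Y, S, N, Z, W — no chain reaches any other.
That is 8.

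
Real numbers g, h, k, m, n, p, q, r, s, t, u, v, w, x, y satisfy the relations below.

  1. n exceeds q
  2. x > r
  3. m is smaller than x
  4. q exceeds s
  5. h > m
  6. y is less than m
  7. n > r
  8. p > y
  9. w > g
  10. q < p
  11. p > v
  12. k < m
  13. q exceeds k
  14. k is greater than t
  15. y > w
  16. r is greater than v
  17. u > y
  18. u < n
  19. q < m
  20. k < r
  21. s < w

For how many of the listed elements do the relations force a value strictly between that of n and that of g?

3

Chaining upward from g reaches: w, y, p, m, u, h, x.
Chaining downward from n reaches: s, t, w, k, q, v, y, r, u.
Strictly between g and n are those in both lists: w, y, u — 3 elements.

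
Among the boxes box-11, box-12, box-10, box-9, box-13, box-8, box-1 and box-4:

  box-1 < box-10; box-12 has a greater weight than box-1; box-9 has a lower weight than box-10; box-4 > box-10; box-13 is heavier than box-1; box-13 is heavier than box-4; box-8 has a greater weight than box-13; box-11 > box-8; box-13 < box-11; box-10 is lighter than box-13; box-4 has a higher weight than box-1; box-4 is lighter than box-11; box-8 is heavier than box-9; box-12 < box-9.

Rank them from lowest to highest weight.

The consecutive links are each given: box-1 < box-12; box-12 < box-9; box-9 < box-10; box-10 < box-4; box-4 < box-13; box-13 < box-8; box-8 < box-11.

box-1 < box-12 < box-9 < box-10 < box-4 < box-13 < box-8 < box-11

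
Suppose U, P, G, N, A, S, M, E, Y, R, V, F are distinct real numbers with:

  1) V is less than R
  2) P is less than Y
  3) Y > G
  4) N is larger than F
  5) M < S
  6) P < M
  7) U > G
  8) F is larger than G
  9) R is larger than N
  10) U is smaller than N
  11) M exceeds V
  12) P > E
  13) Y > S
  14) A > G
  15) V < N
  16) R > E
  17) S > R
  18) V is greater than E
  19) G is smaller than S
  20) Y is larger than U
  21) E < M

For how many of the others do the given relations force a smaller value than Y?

Directly below Y: G, P, U, S.
One step further: E, R, M (7 so far).
One step further: V, N (9 so far).
One step further: F (10 so far).
Nothing else is reachable below Y; 10 in all.

10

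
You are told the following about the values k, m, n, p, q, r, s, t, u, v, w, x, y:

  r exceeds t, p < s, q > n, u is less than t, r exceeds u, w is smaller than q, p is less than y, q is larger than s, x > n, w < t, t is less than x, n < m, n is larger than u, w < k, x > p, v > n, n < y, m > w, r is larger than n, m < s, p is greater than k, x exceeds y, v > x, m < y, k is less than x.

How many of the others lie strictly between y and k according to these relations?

The relations place k below y. An element lies strictly between them when it is forced above k and also forced below y.
Above k: {p, s, x, q, v}. Below y: {u, n, w, p, m}.
Intersection: {p} — 1.

1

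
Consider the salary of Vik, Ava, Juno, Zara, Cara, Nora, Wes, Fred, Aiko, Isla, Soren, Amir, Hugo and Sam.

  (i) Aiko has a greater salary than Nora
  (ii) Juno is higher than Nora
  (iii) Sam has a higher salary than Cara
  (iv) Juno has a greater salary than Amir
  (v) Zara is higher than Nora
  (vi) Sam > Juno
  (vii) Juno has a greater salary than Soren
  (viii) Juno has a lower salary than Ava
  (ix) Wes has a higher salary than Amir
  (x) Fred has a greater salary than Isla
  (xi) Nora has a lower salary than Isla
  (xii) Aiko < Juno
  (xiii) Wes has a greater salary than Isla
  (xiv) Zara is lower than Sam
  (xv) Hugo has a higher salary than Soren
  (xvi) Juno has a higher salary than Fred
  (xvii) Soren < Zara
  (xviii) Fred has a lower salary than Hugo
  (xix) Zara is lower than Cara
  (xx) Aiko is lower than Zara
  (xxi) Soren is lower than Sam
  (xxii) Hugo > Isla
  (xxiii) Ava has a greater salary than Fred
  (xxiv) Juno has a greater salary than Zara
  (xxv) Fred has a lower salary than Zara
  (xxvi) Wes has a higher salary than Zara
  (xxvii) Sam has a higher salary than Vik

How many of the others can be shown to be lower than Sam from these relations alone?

The elements the relations force below Sam are Nora, Soren, Aiko, Isla, Fred, Zara, Amir, Cara, Juno, Vik — no chain reaches any other.
That is 10.

10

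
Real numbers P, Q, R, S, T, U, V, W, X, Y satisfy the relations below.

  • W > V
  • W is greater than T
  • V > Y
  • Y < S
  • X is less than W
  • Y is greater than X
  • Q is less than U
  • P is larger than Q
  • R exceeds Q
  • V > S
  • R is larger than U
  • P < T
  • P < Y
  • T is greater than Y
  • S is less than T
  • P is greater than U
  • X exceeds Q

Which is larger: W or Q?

Q < U < P < Y < S < V < W, by transitivity through U, P, Y, S, V.
So Q < W; W is the larger of the two.

W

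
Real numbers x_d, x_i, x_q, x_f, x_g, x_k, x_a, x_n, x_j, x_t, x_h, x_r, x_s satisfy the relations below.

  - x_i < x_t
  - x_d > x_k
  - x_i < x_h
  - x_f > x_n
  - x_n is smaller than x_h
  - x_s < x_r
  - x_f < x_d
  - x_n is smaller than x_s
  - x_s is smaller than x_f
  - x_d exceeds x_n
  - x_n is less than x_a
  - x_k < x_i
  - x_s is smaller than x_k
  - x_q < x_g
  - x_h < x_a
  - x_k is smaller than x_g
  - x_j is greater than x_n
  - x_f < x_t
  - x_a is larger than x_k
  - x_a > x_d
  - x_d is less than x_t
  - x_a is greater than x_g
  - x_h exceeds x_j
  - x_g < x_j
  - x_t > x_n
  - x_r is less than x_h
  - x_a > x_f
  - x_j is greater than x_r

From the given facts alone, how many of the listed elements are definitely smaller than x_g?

4

From x_g the given relations immediately reach x_k, x_q.
From those, x_s — 3 in total.
From those, x_n — 4 in total.
Nothing else is reachable below x_g; 4 in all.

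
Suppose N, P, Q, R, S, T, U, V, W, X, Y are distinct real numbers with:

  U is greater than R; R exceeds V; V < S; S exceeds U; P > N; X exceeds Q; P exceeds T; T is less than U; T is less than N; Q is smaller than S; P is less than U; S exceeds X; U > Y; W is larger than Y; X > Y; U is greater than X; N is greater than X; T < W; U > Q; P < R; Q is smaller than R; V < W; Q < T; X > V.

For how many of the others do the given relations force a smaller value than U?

Directly below U: Q, T, Y, X, P, R.
One step further: V, N (8 so far).
No other element is forced below U by the given relations, so the count is 8.

8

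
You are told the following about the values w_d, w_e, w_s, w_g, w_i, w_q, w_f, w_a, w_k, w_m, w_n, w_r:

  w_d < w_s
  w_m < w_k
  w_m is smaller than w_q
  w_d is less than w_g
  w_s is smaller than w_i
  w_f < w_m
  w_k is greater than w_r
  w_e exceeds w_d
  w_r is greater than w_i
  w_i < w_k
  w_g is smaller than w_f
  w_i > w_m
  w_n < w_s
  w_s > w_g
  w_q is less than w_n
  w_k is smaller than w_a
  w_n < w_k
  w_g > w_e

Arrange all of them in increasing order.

w_d < w_e < w_g < w_f < w_m < w_q < w_n < w_s < w_i < w_r < w_k < w_a

The consecutive links are each given: w_d < w_e; w_e < w_g; w_g < w_f; w_f < w_m; w_m < w_q; w_q < w_n; w_n < w_s; w_s < w_i; w_i < w_r; w_r < w_k; w_k < w_a.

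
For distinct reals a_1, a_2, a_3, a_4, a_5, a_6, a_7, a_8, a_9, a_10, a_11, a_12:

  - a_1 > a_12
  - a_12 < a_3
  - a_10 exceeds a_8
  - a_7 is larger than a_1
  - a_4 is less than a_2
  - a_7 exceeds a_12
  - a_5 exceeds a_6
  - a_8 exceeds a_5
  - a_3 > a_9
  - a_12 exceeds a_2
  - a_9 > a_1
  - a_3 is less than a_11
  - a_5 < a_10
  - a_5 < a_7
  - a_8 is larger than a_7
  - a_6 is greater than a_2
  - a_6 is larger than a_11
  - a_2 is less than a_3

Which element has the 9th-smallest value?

The consecutive relations fix a unique order: a_4 < a_2 < a_12 < a_1 < a_9 < a_3 < a_11 < a_6 < a_5 < a_7 < a_8 < a_10.
The 9th smallest is a_5.

a_5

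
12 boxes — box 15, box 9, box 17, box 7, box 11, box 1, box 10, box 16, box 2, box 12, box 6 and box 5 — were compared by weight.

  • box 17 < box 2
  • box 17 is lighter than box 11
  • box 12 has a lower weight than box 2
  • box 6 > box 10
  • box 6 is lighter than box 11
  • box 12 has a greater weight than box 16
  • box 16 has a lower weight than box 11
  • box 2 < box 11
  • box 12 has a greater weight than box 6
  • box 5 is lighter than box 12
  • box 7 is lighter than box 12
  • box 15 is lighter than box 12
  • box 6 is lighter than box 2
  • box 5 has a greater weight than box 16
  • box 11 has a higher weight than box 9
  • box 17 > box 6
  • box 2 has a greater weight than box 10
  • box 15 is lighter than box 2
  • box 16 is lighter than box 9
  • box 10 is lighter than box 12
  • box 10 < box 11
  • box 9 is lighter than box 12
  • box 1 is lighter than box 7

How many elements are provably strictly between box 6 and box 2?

2

Chaining upward from box 6 reaches: box 17, box 12, box 11.
Chaining downward from box 2 reaches: box 1, box 10, box 15, box 16, box 5, box 17, box 7, box 9, box 12.
Strictly between box 6 and box 2 are those in both lists: box 17, box 12 — 2 elements.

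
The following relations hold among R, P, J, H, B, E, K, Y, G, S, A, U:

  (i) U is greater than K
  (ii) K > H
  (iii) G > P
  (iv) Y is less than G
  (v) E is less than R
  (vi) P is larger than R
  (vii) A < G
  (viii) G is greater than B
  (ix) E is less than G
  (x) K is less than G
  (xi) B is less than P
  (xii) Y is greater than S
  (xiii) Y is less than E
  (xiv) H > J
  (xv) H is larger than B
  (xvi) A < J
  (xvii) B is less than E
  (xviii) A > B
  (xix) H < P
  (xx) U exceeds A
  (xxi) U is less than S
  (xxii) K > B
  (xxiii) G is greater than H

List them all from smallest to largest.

B < A < J < H < K < U < S < Y < E < R < P < G

The consecutive links are each given: B < A; A < J; J < H; H < K; K < U; U < S; S < Y; Y < E; E < R; R < P; P < G.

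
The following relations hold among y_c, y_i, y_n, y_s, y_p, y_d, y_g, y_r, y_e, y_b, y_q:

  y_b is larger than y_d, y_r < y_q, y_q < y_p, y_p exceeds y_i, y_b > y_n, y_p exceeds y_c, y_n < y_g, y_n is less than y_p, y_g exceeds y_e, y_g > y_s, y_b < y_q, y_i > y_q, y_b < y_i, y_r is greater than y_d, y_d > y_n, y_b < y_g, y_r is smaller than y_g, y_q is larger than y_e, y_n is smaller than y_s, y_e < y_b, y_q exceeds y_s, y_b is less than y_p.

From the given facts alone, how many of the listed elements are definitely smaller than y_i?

7

Directly below y_i: y_b, y_q.
One step further: y_n, y_s, y_d, y_r, y_e (7 so far).
No other element is forced below y_i by the given relations, so the count is 7.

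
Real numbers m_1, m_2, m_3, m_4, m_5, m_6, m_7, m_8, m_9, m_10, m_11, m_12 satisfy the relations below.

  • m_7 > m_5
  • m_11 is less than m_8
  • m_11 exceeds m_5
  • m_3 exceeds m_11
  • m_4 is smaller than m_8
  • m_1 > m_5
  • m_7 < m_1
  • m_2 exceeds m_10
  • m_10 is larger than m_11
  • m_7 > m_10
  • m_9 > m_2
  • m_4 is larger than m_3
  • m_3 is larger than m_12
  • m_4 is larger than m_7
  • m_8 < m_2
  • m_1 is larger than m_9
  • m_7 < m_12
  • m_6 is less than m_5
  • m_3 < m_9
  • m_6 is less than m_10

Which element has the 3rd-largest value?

m_2

The consecutive relations fix a unique order: m_6 < m_5 < m_11 < m_10 < m_7 < m_12 < m_3 < m_4 < m_8 < m_2 < m_9 < m_1.
The 3rd largest is m_2.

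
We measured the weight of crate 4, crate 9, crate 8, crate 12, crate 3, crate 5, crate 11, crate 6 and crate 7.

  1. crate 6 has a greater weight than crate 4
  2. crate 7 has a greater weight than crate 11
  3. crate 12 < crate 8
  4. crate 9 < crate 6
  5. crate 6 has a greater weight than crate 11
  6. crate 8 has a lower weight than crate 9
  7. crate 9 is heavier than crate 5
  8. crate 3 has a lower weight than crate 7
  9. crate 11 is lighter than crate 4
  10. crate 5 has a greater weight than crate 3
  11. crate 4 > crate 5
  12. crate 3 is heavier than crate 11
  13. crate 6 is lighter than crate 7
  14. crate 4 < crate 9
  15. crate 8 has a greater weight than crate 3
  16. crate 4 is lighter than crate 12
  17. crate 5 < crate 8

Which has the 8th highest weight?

crate 3

Piecing the relations together gives one ordering: crate 11 < crate 3 < crate 5 < crate 4 < crate 12 < crate 8 < crate 9 < crate 6 < crate 7.
The 8th largest is crate 3.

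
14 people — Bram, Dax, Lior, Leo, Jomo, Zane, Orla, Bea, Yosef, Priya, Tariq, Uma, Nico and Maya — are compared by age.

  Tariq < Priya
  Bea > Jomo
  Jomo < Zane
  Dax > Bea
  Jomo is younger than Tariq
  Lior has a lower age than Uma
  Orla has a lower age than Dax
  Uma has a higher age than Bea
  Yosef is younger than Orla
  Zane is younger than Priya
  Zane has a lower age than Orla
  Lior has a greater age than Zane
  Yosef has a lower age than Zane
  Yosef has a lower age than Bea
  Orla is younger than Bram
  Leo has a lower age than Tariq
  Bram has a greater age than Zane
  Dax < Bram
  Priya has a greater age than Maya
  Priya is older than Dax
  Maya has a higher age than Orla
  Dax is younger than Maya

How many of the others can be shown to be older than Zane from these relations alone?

From Zane the given relations immediately reach Orla, Lior, Bram, Priya.
From those, Dax, Maya, Uma — 7 in total.
No other element is forced above Zane by the given relations, so the count is 7.

7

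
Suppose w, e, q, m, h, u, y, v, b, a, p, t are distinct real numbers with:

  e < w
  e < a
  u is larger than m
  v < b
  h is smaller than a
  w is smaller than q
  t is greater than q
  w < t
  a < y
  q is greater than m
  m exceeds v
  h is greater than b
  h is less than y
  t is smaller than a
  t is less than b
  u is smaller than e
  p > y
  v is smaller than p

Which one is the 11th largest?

m

The consecutive relations fix a unique order: v < m < u < e < w < q < t < b < h < a < y < p.
The 11th largest is m.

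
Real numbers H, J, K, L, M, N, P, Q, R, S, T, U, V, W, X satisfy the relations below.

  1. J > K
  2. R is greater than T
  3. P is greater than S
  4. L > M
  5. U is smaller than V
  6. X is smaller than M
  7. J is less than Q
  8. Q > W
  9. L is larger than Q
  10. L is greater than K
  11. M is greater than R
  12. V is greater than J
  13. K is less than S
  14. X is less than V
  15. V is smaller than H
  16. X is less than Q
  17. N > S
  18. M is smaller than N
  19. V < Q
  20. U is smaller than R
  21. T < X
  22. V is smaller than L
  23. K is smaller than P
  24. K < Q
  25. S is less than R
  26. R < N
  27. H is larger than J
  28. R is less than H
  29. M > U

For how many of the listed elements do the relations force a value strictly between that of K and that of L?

Chaining upward from K reaches: S, J, R, M, V, Q, P, H, N.
Chaining downward from L reaches: U, S, J, T, X, R, M, V, W, Q.
Strictly between K and L are those in both lists: S, J, R, M, V, Q — 6 elements.

6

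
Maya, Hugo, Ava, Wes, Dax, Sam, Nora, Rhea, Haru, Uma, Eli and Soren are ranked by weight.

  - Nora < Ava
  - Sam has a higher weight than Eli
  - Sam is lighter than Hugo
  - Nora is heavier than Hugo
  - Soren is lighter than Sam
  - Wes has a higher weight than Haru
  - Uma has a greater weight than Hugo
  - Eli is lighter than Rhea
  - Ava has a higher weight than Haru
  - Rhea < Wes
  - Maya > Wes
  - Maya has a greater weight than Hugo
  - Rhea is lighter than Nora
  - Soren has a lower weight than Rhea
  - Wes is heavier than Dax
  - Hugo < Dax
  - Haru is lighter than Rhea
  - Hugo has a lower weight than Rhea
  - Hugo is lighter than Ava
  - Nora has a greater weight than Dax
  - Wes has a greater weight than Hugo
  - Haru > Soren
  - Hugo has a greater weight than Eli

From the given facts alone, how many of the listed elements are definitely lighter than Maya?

8

From Maya the given relations immediately reach Hugo, Wes.
From those, Eli, Sam, Haru, Dax, Rhea — 7 in total.
From those, Soren — 8 in total.
Nothing else is reachable below Maya; 8 in all.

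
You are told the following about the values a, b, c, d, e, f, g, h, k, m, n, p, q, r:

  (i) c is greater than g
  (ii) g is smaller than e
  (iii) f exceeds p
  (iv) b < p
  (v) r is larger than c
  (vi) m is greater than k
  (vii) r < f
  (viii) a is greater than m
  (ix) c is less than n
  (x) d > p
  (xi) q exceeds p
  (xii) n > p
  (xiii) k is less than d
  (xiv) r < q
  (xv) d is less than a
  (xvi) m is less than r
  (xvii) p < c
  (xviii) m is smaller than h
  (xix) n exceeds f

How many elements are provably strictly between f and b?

3

The relations place b below f. An element lies strictly between them when it is forced above b and also forced below f.
Above b: {p, d, a, c, r, n, q}. Below f: {k, m, g, p, c, r}.
Intersection: {p, c, r} — 3.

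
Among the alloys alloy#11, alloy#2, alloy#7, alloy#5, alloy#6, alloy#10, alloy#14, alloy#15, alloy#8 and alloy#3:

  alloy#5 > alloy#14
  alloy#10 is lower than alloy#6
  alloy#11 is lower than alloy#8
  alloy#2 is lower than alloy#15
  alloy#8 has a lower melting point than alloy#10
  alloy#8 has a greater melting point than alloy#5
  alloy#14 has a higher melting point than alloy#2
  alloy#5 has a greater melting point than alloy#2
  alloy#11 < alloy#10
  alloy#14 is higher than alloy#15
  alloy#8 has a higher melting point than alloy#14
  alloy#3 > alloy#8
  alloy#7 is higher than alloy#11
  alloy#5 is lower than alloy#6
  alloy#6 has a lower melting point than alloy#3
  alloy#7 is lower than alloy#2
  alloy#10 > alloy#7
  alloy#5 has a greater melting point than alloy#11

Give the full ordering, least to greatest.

The consecutive links are each given: alloy#11 < alloy#7; alloy#7 < alloy#2; alloy#2 < alloy#15; alloy#15 < alloy#14; alloy#14 < alloy#5; alloy#5 < alloy#8; alloy#8 < alloy#10; alloy#10 < alloy#6; alloy#6 < alloy#3.

alloy#11 < alloy#7 < alloy#2 < alloy#15 < alloy#14 < alloy#5 < alloy#8 < alloy#10 < alloy#6 < alloy#3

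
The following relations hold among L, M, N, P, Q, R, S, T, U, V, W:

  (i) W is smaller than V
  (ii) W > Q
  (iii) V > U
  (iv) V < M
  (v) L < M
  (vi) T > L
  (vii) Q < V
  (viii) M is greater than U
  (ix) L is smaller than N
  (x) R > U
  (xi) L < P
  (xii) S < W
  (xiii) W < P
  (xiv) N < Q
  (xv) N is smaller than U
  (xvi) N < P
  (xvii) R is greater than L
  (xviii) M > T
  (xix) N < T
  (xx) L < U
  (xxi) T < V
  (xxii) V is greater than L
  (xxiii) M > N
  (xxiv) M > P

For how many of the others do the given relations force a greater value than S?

From S the given relations immediately reach W.
From those, V, P — 3 in total.
From those, M — 4 in total.
No other element is forced above S by the given relations, so the count is 4.

4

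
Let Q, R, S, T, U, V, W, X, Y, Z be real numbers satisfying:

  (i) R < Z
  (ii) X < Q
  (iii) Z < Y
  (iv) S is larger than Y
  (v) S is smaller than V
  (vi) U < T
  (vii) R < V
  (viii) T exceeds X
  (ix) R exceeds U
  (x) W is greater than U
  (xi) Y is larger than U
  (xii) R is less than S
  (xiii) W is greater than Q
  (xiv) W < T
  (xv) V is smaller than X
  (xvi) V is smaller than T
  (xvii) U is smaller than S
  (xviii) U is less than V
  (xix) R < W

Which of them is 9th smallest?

W

Piecing the relations together gives one ordering: U < R < Z < Y < S < V < X < Q < W < T.
Counting 9 from the smallest end gives W.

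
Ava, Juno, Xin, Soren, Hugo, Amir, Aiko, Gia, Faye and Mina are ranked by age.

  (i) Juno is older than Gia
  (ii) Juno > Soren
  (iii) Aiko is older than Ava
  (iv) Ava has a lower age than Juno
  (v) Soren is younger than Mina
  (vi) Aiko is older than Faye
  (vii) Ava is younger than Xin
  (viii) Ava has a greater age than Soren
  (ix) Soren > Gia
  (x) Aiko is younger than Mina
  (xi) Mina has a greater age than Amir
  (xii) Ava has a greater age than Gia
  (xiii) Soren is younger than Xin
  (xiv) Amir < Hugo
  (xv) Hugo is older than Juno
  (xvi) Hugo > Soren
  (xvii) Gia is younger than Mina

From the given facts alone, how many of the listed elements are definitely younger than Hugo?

From Hugo the given relations immediately reach Amir, Soren, Juno.
From those, Gia, Ava — 5 in total.
Nothing else is reachable below Hugo; 5 in all.

5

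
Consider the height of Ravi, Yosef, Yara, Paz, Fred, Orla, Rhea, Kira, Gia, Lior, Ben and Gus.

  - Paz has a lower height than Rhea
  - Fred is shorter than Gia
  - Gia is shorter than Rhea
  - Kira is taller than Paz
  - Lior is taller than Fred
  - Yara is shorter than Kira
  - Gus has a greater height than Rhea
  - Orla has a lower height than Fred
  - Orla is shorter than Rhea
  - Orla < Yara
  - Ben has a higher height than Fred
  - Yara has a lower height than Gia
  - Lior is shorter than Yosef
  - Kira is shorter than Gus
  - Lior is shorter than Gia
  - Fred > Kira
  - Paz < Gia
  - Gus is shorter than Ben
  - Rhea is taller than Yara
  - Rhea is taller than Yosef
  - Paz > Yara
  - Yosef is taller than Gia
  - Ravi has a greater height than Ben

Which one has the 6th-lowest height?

Lior

Piecing the relations together gives one ordering: Orla < Yara < Paz < Kira < Fred < Lior < Gia < Yosef < Rhea < Gus < Ben < Ravi.
The 6th smallest is Lior.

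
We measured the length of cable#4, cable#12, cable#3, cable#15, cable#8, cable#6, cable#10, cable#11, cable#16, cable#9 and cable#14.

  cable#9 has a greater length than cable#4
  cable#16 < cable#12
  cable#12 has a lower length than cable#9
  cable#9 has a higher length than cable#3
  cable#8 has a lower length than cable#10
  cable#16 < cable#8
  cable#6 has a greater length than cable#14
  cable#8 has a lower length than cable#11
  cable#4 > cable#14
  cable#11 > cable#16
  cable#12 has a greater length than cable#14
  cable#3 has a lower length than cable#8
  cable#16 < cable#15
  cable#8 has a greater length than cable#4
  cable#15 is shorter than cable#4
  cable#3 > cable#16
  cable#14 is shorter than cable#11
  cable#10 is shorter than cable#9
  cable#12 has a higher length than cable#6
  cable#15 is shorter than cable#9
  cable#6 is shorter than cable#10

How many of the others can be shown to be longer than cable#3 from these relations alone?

4

The elements the relations force above cable#3 are cable#8, cable#11, cable#10, cable#9 — no chain reaches any other.
That is 4.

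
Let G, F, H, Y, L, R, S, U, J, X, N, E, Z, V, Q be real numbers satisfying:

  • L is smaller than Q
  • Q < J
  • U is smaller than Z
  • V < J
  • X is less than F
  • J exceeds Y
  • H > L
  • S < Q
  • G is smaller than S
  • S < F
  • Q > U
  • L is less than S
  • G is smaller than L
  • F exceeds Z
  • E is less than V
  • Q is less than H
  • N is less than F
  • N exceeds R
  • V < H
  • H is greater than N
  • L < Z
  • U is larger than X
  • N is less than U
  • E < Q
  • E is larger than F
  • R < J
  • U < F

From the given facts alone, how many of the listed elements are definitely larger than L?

8

The elements the relations force above L are S, Z, F, E, V, Q, H, J — no chain reaches any other.
That is 8.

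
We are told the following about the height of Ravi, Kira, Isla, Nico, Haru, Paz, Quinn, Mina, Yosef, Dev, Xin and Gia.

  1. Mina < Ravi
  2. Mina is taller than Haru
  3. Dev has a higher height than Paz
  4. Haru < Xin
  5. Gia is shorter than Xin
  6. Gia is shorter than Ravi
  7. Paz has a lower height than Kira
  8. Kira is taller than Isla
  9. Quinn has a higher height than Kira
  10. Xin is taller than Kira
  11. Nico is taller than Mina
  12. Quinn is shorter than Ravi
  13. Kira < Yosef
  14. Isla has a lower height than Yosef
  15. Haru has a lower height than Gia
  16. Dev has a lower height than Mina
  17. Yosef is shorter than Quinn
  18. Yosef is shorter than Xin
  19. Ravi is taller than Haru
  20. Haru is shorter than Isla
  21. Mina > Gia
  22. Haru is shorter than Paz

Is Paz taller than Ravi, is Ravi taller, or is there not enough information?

Paz < Kira < Yosef < Quinn < Ravi, by transitivity through Kira, Yosef, Quinn.
So Ravi is taller.

Ravi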